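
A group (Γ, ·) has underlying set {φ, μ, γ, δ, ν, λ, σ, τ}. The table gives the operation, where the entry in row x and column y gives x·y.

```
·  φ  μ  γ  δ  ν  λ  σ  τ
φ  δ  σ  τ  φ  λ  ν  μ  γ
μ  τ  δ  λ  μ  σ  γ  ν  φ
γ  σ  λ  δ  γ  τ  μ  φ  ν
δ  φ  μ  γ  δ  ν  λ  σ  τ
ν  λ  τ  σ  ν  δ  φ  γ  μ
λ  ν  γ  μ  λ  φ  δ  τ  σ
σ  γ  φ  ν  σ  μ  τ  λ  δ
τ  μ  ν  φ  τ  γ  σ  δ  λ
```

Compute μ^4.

μ^1 = μ
μ^2 = μ·μ = δ
μ^3 = δ·μ = μ
μ^4 = μ·μ = δ

δ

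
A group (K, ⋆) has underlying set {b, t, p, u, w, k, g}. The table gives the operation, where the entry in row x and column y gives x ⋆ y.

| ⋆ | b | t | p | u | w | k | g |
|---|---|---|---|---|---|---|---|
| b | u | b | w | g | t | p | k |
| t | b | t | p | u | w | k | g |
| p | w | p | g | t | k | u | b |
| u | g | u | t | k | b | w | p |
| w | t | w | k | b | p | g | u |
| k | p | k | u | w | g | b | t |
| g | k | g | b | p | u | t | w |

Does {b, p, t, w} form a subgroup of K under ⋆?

w ⋆ p = k, which is not in {b, p, t, w}.
The subset is not closed under ⋆, so it is not a subgroup.

No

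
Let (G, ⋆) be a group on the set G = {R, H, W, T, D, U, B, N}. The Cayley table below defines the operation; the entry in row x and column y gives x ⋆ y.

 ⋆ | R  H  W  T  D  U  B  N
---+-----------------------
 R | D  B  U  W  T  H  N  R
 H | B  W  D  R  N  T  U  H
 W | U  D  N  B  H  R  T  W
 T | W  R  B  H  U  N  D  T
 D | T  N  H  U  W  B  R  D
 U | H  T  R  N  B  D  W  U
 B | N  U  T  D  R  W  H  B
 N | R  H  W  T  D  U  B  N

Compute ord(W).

The identity element is N (its row matches the header).
W^1 = W
W^2 = W ⋆ W = N
The first power of W equal to the identity is W^2, so ord(W) = 2.

2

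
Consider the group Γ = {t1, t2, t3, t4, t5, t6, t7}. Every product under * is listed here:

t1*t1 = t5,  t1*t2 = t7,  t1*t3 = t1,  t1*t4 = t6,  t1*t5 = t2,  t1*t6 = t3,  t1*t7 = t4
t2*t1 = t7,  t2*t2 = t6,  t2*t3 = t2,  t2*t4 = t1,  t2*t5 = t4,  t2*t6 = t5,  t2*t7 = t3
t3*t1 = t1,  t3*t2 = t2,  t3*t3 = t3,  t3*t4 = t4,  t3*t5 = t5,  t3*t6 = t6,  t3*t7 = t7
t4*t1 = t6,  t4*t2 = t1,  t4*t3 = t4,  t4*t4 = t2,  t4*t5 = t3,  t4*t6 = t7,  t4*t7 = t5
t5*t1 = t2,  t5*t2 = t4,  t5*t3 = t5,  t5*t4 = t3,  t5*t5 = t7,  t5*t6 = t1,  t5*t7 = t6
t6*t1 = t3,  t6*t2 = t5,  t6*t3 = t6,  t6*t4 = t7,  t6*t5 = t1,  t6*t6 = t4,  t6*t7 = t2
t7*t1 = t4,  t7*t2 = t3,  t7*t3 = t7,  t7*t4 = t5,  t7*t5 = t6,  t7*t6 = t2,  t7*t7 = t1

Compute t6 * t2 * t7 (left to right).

t6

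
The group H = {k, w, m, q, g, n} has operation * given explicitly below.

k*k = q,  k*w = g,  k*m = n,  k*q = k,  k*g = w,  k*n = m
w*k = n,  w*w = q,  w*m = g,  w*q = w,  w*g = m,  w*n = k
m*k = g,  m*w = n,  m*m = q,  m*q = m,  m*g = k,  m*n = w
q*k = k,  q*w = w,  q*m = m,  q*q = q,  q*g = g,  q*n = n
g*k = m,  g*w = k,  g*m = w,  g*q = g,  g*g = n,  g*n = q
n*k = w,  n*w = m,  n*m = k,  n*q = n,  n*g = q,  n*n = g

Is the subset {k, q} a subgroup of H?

{k, q} contains the identity q.
Checking products: every product of two elements of {k, q} (read from the table) lies in {k, q}, so the set is closed.
In a finite group, a nonempty closed subset is a subgroup. So {k, q} ≤ H.

Yes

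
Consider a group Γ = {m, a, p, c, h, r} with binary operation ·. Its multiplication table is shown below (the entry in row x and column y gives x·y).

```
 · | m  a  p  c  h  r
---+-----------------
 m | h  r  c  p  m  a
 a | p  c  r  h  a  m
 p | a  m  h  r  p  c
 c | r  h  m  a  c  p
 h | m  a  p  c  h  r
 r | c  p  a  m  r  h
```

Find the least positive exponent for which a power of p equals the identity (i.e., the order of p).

The identity element is h (its row matches the header).
p^1 = p
p^2 = p·p = h
The first power of p equal to the identity is p^2, so ord(p) = 2.
(Structurally, Γ here is isomorphic to the symmetric group S_3.)

2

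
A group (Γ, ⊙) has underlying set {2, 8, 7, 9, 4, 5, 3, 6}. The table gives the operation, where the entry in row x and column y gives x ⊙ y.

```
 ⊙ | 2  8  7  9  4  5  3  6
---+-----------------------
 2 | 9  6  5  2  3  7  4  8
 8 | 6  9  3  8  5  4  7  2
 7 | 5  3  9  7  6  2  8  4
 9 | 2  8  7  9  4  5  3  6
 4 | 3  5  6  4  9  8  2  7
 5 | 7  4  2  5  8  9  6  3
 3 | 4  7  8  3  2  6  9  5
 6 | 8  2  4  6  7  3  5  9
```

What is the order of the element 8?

The identity element is 9 (its row matches the header).
8^1 = 8
8^2 = 8 ⊙ 8 = 9
The first power of 8 equal to the identity is 8^2, so ord(8) = 2.

2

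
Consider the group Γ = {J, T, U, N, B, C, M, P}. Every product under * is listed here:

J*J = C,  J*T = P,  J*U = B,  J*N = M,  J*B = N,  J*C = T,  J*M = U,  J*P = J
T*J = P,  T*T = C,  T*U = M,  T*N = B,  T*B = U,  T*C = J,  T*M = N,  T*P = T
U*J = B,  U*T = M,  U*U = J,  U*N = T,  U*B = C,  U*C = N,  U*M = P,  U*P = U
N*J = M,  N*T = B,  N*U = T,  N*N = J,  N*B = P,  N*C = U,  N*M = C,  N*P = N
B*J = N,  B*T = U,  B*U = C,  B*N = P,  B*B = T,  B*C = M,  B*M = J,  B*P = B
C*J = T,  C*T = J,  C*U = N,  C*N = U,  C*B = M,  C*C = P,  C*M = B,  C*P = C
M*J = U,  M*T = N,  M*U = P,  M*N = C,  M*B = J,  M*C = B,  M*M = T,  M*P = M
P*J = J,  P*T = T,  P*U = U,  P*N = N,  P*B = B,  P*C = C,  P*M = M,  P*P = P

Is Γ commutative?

Yes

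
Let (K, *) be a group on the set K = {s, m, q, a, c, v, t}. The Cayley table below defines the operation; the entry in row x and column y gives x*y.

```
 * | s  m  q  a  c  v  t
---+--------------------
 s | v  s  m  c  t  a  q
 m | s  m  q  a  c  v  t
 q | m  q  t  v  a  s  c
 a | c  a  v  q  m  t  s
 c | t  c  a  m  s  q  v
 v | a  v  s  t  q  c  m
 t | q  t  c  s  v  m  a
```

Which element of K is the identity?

m

The identity e satisfies e*x = x for all x, so its row in the table reproduces the column headers.
Row m reads: s, m, q, a, c, v, t — exactly the header order. So m is the identity.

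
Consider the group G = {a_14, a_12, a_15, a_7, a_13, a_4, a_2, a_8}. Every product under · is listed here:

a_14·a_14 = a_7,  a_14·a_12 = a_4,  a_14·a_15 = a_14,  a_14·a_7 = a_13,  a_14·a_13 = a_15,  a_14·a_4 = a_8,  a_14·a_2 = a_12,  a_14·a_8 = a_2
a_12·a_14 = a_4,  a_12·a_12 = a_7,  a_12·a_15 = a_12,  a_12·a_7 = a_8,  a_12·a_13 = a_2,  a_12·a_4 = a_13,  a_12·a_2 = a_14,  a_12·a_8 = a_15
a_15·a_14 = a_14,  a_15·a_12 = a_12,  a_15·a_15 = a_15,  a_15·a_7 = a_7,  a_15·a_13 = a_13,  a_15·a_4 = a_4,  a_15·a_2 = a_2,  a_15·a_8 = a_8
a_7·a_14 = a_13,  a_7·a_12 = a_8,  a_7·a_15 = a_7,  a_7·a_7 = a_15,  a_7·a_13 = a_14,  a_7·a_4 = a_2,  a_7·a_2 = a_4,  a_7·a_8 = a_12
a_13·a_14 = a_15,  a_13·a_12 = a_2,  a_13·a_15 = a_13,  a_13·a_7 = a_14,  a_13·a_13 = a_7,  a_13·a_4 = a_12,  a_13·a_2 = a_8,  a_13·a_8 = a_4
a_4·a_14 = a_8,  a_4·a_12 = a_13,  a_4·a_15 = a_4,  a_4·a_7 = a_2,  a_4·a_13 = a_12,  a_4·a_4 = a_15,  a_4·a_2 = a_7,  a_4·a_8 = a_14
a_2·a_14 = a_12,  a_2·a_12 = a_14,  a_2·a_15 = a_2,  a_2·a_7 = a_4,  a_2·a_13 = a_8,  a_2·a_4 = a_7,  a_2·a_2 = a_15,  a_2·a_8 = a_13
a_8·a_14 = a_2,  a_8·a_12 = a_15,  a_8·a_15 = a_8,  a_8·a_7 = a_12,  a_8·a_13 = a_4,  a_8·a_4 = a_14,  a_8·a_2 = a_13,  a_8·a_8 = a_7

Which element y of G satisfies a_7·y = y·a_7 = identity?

a_7

First locate the identity: row a_15 matches the header, so a_15 is the identity.
Scan row a_7 for a_15: a_7·a_7 = a_15. Hence a_7^(-1) = a_7.
(Structurally, G here is isomorphic to Z_2 x Z_4.)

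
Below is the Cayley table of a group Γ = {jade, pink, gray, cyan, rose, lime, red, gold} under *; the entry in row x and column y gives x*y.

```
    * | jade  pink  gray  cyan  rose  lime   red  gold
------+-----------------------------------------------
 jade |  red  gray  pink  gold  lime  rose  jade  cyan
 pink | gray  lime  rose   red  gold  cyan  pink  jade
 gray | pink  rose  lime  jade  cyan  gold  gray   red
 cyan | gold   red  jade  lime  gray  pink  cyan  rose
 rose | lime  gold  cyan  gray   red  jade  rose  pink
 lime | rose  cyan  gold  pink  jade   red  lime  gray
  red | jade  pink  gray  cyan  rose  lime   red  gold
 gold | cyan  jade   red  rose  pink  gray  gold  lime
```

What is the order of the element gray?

The identity element is red (its row matches the header).
gray^1 = gray
gray^2 = gray*gray = lime
gray^3 = lime*gray = gold
gray^4 = gold*gray = red
The first power of gray equal to the identity is gray^4, so ord(gray) = 4.

4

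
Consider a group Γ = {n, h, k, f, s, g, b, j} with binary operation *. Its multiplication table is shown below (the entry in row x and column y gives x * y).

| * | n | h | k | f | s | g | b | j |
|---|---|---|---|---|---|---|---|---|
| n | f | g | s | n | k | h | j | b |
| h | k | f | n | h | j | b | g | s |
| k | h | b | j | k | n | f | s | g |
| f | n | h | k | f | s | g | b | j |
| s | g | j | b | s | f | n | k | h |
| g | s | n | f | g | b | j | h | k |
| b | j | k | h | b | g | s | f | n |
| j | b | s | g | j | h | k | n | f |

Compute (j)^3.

j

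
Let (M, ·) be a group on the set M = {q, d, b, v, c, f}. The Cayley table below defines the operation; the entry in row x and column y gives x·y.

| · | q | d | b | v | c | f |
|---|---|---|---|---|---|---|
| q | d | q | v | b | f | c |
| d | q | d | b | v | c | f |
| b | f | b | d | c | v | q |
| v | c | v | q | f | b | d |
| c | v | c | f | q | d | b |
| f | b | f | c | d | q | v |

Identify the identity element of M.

d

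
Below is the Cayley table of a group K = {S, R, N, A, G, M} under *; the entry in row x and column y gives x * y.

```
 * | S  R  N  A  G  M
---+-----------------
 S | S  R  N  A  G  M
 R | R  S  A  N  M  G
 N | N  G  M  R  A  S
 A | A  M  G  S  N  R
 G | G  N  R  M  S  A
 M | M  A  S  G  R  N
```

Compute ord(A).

2

The identity element is S (its row matches the header).
A^1 = A
A^2 = A * A = S
The first power of A equal to the identity is A^2, so ord(A) = 2.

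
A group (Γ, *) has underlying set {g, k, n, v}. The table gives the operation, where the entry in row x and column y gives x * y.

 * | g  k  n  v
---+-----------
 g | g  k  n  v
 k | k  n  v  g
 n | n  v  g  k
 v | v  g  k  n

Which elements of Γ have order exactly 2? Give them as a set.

{n}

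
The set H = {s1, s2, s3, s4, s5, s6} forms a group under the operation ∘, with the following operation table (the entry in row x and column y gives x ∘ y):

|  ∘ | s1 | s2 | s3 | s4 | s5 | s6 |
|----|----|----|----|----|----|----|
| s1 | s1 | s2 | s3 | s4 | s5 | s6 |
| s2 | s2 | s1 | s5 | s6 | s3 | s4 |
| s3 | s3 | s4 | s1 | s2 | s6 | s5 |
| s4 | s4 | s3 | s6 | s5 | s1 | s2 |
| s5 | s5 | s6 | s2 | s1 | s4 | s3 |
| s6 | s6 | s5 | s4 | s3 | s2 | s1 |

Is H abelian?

s5 ∘ s2 = s6 but s2 ∘ s5 = s3.
Since s5 and s2 do not commute, H is not abelian.

No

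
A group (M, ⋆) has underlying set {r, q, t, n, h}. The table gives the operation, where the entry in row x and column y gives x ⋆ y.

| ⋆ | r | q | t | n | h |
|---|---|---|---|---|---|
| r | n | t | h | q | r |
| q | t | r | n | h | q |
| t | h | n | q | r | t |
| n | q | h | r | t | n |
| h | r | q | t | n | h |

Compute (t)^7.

q

t^1 = t
t^2 = t ⋆ t = q
t^3 = q ⋆ t = n
t^4 = n ⋆ t = r
t^5 = r ⋆ t = h
t^6 = h ⋆ t = t
t^7 = t ⋆ t = q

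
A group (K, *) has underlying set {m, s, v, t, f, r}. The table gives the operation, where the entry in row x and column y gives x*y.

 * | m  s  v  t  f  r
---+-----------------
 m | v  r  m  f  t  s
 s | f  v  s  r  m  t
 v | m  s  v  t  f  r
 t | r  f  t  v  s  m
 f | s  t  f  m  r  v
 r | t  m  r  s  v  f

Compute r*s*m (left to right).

r*s = m
m*m = v

v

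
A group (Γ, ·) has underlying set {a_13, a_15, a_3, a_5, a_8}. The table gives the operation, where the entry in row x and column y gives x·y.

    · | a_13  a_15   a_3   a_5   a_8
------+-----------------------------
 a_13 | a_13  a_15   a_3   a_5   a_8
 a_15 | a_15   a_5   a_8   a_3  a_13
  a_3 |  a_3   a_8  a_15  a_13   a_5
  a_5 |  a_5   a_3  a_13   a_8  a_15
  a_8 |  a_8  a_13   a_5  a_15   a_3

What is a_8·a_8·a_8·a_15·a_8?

a_8·a_8 = a_3
a_3·a_8 = a_5
a_5·a_15 = a_3
a_3·a_8 = a_5

a_5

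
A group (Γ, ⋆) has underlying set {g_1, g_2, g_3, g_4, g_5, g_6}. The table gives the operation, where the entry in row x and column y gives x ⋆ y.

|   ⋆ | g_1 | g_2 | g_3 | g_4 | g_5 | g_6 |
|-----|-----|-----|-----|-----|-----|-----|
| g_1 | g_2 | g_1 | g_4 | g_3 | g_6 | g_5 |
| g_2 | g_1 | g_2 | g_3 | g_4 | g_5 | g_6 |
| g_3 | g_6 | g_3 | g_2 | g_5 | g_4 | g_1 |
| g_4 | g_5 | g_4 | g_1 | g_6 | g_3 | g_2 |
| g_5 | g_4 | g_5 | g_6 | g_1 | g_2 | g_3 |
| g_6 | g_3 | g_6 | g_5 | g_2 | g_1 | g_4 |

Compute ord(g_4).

3

The identity element is g_2 (its row matches the header).
g_4^1 = g_4
g_4^2 = g_4 ⋆ g_4 = g_6
g_4^3 = g_6 ⋆ g_4 = g_2
The first power of g_4 equal to the identity is g_4^3, so ord(g_4) = 3.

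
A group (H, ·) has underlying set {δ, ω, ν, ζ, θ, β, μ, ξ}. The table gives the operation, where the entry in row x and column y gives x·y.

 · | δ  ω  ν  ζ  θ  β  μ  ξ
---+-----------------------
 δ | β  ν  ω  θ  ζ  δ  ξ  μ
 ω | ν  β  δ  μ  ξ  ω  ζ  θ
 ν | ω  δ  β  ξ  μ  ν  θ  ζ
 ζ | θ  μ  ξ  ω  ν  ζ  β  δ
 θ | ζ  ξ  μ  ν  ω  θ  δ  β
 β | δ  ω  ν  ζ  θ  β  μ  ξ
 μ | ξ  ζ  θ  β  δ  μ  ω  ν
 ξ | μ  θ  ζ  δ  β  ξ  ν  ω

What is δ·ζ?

Read row δ, column ζ: δ·ζ = θ.

θ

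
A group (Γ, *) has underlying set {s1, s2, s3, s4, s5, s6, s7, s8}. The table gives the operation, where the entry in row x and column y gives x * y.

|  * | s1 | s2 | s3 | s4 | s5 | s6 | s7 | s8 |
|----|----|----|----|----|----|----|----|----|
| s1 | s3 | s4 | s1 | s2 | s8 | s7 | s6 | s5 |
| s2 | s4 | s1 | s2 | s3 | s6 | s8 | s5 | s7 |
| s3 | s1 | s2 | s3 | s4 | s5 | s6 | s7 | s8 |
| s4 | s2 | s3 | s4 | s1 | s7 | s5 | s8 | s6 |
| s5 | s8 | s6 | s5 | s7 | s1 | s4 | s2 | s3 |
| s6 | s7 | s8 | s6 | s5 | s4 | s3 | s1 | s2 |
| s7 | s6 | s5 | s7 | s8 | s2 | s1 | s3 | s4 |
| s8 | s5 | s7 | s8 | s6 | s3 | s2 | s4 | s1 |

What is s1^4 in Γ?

s3

s1^1 = s1
s1^2 = s1 * s1 = s3
s1^3 = s3 * s1 = s1
s1^4 = s1 * s1 = s3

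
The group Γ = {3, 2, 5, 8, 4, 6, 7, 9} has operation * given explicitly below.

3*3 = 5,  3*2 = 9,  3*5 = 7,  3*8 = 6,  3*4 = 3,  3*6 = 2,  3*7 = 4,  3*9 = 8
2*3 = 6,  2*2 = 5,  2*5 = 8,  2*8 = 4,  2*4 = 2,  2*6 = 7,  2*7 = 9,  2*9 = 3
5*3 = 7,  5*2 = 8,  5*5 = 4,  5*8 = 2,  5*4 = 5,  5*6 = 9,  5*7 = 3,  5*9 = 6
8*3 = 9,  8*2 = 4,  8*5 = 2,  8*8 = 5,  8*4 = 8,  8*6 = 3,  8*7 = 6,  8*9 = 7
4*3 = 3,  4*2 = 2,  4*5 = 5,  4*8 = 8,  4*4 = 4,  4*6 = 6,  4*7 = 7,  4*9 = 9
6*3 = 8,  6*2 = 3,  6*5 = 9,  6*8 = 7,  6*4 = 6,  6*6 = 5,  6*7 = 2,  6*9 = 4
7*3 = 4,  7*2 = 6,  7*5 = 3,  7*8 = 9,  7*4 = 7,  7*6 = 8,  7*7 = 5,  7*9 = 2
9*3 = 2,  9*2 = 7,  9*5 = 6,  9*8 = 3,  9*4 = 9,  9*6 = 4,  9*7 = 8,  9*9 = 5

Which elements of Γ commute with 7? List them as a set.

{3, 4, 5, 7}

Compare row 7 with column 7 entry by entry.
5 * 7 = 3 = 7 * 5, so 5 commutes with 7.
8 * 7 = 6 but 7 * 8 = 9, so 8 does not.
Collecting the elements that commute with 7: C(7) = {3, 4, 5, 7}.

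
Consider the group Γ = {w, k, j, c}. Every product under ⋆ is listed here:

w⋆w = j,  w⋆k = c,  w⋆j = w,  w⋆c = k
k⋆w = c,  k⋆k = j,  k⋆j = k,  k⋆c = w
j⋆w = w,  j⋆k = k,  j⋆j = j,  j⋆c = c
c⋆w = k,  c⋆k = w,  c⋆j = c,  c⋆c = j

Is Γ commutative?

Yes

Check whether the table is symmetric across its main diagonal.
Every entry (row x, col y) equals the entry (row y, col x), so Γ is abelian.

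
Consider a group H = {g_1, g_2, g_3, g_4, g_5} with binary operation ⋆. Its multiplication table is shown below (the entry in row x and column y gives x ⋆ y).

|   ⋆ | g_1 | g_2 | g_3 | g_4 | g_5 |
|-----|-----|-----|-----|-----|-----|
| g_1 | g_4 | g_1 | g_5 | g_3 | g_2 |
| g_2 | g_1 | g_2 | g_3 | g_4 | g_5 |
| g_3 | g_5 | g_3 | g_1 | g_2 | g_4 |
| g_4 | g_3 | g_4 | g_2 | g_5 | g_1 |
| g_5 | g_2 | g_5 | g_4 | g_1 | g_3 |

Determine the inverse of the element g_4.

g_3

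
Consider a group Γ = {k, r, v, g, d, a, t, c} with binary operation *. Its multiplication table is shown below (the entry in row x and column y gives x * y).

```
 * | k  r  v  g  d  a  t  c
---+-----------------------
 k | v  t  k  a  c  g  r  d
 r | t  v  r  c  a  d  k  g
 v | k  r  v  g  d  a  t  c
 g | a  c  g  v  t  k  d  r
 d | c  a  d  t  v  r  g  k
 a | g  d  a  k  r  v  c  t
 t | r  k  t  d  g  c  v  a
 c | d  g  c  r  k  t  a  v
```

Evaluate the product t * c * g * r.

t * c = a
a * g = k
k * r = t

t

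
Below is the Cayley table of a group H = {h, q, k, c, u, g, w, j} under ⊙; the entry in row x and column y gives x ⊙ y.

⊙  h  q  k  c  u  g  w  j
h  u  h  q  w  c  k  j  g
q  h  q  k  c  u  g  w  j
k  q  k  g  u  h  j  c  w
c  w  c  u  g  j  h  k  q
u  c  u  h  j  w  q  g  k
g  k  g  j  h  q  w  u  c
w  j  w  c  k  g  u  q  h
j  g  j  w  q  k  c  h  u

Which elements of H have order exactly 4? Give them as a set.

{g, u}

Identity is q. Compute the order of each non-identity element by repeated multiplication:
  h: h → u → c → w → j → g → k → q  (order 8)
  k: k → g → j → w → c → u → h → q  (order 8)
  c: c → g → h → w → k → u → j → q  (order 8)
  u: u → w → g → q  (order 4)
  g: g → w → u → q  (order 4)
  w: w → q  (order 2)
  j: j → u → k → w → h → g → c → q  (order 8)
Elements of order 4: {g, u}.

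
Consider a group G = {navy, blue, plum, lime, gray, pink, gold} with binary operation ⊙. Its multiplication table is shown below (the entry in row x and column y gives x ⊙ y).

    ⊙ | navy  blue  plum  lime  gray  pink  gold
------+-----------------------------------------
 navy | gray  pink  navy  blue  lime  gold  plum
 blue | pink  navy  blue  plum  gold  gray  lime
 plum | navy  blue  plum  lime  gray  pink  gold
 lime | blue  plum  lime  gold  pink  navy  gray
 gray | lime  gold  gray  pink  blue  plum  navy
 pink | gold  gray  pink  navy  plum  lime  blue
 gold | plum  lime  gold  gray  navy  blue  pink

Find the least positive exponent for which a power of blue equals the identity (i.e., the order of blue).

7

The identity element is plum (its row matches the header).
blue^1 = blue
blue^2 = blue ⊙ blue = navy
blue^3 = navy ⊙ blue = pink
blue^4 = pink ⊙ blue = gray
blue^5 = gray ⊙ blue = gold
blue^6 = gold ⊙ blue = lime
blue^7 = lime ⊙ blue = plum
The first power of blue equal to the identity is blue^7, so ord(blue) = 7.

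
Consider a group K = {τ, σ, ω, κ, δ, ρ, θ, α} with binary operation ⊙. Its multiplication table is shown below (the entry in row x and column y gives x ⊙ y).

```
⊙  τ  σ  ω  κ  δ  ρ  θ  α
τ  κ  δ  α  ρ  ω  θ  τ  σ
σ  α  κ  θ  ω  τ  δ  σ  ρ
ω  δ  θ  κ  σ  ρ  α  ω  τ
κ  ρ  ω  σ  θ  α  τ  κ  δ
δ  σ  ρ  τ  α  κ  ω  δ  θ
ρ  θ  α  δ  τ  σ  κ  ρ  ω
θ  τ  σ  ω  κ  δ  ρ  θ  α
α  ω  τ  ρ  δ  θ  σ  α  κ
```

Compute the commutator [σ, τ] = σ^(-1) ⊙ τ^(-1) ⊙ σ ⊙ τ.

Identity is θ; from the table σ^(-1) = ω and τ^(-1) = ρ.
ω ⊙ ρ = α
α ⊙ σ = τ
τ ⊙ τ = κ

κ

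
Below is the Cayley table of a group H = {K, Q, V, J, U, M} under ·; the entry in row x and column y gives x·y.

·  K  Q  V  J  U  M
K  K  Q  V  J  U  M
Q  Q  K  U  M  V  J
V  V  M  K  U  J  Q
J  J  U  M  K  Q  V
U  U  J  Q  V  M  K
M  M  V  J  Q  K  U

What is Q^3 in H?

Q

Q^1 = Q
Q^2 = Q·Q = K
Q^3 = K·Q = Q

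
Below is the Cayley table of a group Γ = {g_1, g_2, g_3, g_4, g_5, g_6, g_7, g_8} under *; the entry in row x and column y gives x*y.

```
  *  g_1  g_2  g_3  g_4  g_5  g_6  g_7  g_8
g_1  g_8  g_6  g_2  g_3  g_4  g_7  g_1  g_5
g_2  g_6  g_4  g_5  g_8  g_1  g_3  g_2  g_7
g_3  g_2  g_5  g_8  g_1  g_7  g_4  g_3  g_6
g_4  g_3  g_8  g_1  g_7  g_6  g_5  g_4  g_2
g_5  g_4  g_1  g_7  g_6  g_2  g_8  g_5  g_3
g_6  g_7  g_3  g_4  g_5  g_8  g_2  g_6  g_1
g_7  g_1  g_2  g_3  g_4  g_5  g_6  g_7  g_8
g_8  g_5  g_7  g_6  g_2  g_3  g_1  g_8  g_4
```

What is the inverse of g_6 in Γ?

First locate the identity: row g_7 matches the header, so g_7 is the identity.
Scan row g_6 for g_7: g_6*g_1 = g_7. Hence g_6^(-1) = g_1.
(Structurally, Γ here is isomorphic to the cyclic group Z_8.)

g_1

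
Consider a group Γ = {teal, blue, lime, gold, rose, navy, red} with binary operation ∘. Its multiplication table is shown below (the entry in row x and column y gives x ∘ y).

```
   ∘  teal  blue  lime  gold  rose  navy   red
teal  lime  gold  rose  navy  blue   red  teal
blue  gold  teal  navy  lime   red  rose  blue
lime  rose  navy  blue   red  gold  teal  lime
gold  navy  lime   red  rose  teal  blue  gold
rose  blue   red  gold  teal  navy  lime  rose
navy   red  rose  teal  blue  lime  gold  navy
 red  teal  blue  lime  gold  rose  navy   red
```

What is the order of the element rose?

7

The identity element is red (its row matches the header).
rose^1 = rose
rose^2 = rose ∘ rose = navy
rose^3 = navy ∘ rose = lime
rose^4 = lime ∘ rose = gold
rose^5 = gold ∘ rose = teal
rose^6 = teal ∘ rose = blue
rose^7 = blue ∘ rose = red
The first power of rose equal to the identity is rose^7, so ord(rose) = 7.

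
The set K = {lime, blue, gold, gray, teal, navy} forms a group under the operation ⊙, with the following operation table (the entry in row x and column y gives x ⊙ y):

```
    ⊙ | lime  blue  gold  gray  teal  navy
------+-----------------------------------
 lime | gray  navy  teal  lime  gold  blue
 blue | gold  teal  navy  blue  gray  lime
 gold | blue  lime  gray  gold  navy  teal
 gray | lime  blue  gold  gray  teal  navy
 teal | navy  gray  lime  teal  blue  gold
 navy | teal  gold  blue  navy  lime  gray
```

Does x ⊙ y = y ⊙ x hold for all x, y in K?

teal ⊙ gold = lime but gold ⊙ teal = navy.
Since teal and gold do not commute, K is not abelian.

No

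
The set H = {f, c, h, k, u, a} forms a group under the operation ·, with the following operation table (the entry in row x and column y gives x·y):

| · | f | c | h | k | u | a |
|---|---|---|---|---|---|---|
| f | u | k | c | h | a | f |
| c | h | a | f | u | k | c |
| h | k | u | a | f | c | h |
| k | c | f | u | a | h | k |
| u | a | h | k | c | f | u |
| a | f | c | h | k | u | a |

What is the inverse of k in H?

First locate the identity: row a matches the header, so a is the identity.
Scan row k for a: k·k = a. Hence k^(-1) = k.

k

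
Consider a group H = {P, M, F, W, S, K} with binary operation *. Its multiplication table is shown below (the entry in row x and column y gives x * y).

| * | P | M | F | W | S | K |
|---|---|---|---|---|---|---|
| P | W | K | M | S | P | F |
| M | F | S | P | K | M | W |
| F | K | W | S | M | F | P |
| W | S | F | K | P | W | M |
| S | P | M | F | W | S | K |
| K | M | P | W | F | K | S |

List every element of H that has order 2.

Identity is S. Compute the order of each non-identity element by repeated multiplication:
  P: P → W → S  (order 3)
  M: M → S  (order 2)
  F: F → S  (order 2)
  W: W → P → S  (order 3)
  K: K → S  (order 2)
Elements of order 2: {F, K, M}.

{F, K, M}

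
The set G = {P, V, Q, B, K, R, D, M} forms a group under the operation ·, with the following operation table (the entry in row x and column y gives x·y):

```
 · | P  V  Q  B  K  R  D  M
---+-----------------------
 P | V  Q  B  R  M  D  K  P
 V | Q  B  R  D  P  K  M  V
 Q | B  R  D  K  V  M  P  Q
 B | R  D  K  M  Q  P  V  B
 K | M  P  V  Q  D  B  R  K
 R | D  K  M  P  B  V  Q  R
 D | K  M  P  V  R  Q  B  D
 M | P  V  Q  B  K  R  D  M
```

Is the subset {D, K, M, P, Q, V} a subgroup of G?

K·D = R, which is not in {D, K, M, P, Q, V}.
The subset is not closed under ·, so it is not a subgroup.

No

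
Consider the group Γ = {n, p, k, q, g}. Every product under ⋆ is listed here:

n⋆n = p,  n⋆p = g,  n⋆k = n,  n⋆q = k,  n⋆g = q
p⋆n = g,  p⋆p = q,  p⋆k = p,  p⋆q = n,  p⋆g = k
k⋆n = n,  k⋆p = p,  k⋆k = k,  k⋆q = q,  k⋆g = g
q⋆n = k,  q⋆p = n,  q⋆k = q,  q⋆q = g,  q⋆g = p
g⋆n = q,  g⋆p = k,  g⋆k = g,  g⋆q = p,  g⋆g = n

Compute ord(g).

5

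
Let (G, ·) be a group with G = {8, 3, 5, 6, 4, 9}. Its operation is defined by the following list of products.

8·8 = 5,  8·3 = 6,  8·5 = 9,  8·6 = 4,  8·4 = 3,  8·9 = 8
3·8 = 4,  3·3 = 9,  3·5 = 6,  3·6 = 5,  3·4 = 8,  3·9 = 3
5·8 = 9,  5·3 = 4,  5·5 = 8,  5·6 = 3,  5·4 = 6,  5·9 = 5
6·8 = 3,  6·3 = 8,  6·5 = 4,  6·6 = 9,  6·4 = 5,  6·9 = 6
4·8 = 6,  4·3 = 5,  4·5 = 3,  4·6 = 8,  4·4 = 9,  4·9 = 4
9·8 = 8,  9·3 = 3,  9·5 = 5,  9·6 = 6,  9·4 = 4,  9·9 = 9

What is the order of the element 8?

The identity element is 9 (its row matches the header).
8^1 = 8
8^2 = 8·8 = 5
8^3 = 5·8 = 9
The first power of 8 equal to the identity is 8^3, so ord(8) = 3.

3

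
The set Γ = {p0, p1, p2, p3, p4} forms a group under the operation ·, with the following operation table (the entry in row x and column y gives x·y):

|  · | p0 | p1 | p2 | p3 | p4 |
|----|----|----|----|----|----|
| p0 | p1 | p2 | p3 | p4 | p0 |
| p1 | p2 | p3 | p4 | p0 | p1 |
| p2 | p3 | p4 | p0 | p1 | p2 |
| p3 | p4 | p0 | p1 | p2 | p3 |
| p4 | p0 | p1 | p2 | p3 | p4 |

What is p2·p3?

p1

Read row p2, column p3: p2·p3 = p1.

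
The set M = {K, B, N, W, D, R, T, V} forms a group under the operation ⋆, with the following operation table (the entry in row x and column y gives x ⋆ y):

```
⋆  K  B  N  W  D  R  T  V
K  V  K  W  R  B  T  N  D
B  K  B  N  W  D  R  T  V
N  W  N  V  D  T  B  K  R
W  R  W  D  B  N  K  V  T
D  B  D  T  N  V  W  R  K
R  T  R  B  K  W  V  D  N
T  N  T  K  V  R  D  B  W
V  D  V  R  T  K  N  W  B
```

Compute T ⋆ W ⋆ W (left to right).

T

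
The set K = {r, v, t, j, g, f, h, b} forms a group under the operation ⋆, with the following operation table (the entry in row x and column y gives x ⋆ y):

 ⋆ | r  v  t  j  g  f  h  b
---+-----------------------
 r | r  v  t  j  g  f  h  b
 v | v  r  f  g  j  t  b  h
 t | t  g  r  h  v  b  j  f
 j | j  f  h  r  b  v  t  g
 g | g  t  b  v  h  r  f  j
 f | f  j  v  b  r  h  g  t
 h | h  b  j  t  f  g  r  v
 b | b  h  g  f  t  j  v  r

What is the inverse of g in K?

First locate the identity: row r matches the header, so r is the identity.
Scan row g for r: g ⋆ f = r. Hence g^(-1) = f.

f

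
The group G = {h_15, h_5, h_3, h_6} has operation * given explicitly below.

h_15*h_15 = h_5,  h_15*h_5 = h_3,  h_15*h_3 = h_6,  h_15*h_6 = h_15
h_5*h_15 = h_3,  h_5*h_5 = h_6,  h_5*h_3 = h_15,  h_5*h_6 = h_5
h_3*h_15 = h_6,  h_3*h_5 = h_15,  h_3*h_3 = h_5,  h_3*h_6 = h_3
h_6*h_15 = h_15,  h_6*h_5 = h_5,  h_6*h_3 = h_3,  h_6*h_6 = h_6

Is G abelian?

Yes

Check whether the table is symmetric across its main diagonal.
Every entry (row x, col y) equals the entry (row y, col x), so G is abelian.
(In fact G ≅ the cyclic group Z_4.)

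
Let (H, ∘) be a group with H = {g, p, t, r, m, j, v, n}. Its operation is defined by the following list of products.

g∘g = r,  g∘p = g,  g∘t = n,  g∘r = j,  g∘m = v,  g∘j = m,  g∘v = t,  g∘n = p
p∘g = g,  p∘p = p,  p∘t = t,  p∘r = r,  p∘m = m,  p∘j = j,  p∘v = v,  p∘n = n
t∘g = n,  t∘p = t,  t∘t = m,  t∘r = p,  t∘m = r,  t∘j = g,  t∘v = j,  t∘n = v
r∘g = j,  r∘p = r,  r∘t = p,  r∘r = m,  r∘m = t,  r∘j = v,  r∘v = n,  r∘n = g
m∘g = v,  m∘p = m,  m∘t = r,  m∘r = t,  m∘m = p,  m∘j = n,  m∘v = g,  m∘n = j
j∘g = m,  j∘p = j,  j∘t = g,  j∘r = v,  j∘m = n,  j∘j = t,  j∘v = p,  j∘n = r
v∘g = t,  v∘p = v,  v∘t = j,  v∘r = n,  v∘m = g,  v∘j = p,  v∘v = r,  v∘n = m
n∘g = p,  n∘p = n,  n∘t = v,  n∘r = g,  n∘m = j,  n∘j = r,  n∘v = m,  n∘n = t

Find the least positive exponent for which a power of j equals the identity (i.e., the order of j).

The identity element is p (its row matches the header).
j^1 = j
j^2 = j ∘ j = t
j^3 = t ∘ j = g
j^4 = g ∘ j = m
j^5 = m ∘ j = n
j^6 = n ∘ j = r
j^7 = r ∘ j = v
j^8 = v ∘ j = p
The first power of j equal to the identity is j^8, so ord(j) = 8.

8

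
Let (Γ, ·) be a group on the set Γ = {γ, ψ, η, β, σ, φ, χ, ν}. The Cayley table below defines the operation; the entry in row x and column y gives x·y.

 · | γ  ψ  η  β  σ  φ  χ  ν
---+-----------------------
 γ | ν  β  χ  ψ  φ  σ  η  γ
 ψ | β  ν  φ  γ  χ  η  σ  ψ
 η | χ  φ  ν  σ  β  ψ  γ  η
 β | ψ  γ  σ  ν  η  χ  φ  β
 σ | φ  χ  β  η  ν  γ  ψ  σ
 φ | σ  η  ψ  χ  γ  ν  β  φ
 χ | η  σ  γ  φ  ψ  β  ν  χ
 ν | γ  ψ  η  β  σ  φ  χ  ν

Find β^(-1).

β

First locate the identity: row ν matches the header, so ν is the identity.
Scan row β for ν: β·β = ν. Hence β^(-1) = β.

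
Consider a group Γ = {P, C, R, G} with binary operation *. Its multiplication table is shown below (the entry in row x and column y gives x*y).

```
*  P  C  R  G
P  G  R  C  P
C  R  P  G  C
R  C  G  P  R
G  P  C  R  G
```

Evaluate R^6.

P

R^1 = R
R^2 = R*R = P
R^3 = P*R = C
R^4 = C*R = G
R^5 = G*R = R
R^6 = R*R = P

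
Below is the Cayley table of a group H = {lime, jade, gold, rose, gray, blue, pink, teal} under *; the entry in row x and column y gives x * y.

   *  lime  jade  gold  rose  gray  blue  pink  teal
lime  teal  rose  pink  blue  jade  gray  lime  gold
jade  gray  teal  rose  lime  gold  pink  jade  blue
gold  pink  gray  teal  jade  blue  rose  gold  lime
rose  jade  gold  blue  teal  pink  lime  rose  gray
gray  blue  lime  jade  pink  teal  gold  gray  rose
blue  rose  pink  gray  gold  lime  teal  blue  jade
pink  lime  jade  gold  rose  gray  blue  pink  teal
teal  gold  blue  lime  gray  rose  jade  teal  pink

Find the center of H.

{pink, teal}

An element z is central iff its row equals its column in the table.
For blue: blue * lime = rose ≠ gray = lime * blue, so blue ∉ Z.
Checking each element this way leaves Z(H) = {pink, teal}.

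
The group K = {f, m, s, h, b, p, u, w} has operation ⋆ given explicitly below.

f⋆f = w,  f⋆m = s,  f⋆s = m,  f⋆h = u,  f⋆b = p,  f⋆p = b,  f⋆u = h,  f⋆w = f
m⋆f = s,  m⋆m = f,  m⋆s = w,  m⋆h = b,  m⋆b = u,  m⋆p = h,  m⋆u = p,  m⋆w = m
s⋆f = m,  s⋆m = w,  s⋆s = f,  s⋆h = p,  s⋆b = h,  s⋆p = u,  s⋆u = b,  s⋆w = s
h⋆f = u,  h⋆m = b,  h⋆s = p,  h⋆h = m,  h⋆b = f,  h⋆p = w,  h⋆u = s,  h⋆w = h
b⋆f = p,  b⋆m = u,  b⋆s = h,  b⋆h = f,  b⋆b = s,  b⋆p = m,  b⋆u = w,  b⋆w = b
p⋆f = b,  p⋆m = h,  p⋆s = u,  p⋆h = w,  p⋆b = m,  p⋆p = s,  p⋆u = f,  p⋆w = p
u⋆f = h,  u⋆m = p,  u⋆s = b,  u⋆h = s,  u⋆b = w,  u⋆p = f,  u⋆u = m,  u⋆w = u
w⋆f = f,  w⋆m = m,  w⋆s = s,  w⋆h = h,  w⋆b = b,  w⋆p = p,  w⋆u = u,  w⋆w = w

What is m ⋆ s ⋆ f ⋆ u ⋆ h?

m

m ⋆ s = w
w ⋆ f = f
f ⋆ u = h
h ⋆ h = m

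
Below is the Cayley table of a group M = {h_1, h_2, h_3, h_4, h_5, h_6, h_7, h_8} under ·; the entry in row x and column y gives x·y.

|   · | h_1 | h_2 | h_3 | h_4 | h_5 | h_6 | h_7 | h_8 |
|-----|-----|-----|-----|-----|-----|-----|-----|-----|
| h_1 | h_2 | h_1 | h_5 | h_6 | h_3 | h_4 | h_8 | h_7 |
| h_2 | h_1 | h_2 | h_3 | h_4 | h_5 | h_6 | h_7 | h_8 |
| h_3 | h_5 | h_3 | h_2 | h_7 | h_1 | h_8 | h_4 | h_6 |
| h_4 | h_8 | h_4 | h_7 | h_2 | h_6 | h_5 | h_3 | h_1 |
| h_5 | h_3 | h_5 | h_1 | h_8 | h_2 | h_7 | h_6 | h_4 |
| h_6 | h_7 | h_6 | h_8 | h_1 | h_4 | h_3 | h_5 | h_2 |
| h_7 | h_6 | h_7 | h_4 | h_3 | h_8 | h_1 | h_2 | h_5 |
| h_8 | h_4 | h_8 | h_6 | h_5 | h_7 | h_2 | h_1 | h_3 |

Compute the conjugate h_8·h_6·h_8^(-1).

h_6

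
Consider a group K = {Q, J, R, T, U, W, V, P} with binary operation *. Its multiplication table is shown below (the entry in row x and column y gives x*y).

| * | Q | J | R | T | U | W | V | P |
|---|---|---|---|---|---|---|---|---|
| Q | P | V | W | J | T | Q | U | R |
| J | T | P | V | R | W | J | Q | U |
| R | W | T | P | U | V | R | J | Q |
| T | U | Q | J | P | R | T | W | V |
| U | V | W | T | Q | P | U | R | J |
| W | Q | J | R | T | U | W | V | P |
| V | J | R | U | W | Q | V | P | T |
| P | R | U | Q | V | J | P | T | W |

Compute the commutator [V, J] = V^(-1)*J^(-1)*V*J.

P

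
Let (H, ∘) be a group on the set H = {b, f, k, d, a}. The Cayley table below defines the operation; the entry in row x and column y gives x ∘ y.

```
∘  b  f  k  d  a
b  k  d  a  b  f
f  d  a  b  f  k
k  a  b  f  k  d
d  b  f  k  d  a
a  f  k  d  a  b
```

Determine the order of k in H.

The identity element is d (its row matches the header).
k^1 = k
k^2 = k ∘ k = f
k^3 = f ∘ k = b
k^4 = b ∘ k = a
k^5 = a ∘ k = d
The first power of k equal to the identity is k^5, so ord(k) = 5.
(Structurally, H here is isomorphic to the cyclic group Z_5.)

5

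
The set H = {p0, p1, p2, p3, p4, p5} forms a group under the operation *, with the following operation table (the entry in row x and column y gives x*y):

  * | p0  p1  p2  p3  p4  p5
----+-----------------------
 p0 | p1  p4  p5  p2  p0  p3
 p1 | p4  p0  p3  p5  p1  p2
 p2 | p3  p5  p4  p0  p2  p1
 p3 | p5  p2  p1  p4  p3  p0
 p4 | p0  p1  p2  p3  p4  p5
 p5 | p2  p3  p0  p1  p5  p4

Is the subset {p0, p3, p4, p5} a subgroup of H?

No

p0*p0 = p1, which is not in {p0, p3, p4, p5}.
The subset is not closed under *, so it is not a subgroup.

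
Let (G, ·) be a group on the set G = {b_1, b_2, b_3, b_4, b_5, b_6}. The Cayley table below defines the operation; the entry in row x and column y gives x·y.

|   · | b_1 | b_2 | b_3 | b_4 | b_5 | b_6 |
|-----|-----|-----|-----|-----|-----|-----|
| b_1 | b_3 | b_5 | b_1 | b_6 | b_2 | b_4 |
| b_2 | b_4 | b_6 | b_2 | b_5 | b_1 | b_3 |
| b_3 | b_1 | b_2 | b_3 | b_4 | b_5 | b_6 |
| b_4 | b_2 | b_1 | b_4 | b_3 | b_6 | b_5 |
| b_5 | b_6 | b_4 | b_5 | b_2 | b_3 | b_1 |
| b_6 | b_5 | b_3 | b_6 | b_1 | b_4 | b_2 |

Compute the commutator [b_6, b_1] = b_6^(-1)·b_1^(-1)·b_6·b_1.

b_6

Identity is b_3; from the table b_6^(-1) = b_2 and b_1^(-1) = b_1.
b_2·b_1 = b_4
b_4·b_6 = b_5
b_5·b_1 = b_6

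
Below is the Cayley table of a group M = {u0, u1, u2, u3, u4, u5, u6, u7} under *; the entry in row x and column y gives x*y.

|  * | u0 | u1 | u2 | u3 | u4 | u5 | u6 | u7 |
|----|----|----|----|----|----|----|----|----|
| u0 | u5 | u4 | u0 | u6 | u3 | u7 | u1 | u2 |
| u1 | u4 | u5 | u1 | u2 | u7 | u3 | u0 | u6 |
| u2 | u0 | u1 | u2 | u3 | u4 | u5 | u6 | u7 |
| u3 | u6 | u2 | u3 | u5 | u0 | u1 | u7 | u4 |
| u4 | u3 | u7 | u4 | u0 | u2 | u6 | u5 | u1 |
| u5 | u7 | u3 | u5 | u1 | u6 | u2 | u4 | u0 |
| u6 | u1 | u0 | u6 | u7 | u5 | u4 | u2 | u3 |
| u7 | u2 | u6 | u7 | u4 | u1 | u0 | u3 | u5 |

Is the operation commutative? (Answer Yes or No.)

Check whether the table is symmetric across its main diagonal.
Every entry (row x, col y) equals the entry (row y, col x), so M is abelian.

Yes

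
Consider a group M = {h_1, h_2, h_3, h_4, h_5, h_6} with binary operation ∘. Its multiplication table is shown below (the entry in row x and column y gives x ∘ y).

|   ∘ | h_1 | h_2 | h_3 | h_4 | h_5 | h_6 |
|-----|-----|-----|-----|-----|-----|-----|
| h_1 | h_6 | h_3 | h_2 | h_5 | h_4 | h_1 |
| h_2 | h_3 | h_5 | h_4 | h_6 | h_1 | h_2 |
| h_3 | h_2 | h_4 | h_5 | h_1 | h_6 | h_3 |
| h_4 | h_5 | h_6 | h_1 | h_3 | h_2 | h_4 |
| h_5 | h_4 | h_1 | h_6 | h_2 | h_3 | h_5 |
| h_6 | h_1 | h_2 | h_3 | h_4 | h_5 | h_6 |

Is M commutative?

Check whether the table is symmetric across its main diagonal.
Every entry (row x, col y) equals the entry (row y, col x), so M is abelian.

Yes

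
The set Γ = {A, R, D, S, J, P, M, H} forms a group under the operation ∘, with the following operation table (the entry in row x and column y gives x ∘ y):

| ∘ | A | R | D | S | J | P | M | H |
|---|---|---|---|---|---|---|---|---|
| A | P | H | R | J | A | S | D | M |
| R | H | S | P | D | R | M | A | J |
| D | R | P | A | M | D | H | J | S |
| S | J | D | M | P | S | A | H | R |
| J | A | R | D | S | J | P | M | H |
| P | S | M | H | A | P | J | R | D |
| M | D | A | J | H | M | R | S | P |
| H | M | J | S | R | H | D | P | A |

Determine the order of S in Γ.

4

The identity element is J (its row matches the header).
S^1 = S
S^2 = S ∘ S = P
S^3 = P ∘ S = A
S^4 = A ∘ S = J
The first power of S equal to the identity is S^4, so ord(S) = 4.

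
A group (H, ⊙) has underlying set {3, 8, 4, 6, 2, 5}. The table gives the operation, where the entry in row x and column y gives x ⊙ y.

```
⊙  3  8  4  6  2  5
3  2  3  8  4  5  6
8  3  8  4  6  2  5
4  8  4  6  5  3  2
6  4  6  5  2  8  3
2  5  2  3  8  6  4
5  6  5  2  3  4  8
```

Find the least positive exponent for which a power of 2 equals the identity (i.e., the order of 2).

The identity element is 8 (its row matches the header).
2^1 = 2
2^2 = 2 ⊙ 2 = 6
2^3 = 6 ⊙ 2 = 8
The first power of 2 equal to the identity is 2^3, so ord(2) = 3.

3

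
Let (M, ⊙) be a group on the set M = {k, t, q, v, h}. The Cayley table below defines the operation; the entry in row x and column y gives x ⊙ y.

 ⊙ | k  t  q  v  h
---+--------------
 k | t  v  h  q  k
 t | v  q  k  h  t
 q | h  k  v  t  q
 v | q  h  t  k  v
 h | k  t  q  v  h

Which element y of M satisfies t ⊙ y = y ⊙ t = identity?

v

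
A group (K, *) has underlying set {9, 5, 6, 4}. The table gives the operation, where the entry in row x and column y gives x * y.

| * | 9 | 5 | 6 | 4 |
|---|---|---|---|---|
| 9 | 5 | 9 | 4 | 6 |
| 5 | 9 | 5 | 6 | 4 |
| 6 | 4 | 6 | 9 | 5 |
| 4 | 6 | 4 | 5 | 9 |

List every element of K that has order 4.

{4, 6}

Identity is 5. Compute the order of each non-identity element by repeated multiplication:
  9: 9 → 5  (order 2)
  6: 6 → 9 → 4 → 5  (order 4)
  4: 4 → 9 → 6 → 5  (order 4)
Elements of order 4: {4, 6}.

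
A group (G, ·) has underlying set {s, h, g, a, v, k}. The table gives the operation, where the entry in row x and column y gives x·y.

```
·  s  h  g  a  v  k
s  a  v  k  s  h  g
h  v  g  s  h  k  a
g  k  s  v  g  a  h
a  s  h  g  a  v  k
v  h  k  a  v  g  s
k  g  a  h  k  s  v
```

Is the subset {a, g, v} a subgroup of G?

{a, g, v} contains the identity a.
Checking products: every product of two elements of {a, g, v} (read from the table) lies in {a, g, v}, so the set is closed.
In a finite group, a nonempty closed subset is a subgroup. So {a, g, v} ≤ G.

Yes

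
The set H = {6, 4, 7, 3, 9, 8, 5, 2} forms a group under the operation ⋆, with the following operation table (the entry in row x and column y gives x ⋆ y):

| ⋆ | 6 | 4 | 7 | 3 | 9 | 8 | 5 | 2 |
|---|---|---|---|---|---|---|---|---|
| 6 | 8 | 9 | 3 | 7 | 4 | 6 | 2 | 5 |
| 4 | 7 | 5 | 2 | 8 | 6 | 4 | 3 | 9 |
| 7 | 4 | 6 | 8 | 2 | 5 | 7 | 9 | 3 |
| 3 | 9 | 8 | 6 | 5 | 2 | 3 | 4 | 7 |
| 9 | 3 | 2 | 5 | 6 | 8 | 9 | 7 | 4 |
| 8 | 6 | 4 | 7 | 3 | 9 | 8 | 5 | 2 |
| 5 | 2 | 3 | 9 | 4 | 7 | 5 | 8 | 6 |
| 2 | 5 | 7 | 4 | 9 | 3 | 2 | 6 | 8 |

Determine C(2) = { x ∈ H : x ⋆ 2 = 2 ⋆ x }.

Compare row 2 with column 2 entry by entry.
5 ⋆ 2 = 6 = 2 ⋆ 5, so 5 commutes with 2.
9 ⋆ 2 = 4 but 2 ⋆ 9 = 3, so 9 does not.
Collecting the elements that commute with 2: C(2) = {2, 5, 6, 8}.

{2, 5, 6, 8}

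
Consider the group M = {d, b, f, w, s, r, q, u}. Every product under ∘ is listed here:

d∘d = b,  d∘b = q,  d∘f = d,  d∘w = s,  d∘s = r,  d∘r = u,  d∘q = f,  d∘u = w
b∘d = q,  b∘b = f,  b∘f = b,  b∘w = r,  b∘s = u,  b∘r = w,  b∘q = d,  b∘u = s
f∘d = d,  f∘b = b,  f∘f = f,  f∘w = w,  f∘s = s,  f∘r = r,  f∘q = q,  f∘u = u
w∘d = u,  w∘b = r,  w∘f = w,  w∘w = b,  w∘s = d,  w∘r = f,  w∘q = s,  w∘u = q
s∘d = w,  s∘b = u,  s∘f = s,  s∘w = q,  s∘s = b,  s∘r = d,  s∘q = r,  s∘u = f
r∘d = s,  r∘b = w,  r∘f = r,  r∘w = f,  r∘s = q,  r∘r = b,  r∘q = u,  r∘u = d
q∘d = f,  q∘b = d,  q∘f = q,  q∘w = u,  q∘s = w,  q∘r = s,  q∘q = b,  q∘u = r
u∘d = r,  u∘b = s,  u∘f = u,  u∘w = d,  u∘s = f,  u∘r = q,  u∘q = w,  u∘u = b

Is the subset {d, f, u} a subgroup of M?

u ∘ u = b, which is not in {d, f, u}.
The subset is not closed under ∘, so it is not a subgroup.
(Structurally, M here is isomorphic to the quaternion group Q_8.)

No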